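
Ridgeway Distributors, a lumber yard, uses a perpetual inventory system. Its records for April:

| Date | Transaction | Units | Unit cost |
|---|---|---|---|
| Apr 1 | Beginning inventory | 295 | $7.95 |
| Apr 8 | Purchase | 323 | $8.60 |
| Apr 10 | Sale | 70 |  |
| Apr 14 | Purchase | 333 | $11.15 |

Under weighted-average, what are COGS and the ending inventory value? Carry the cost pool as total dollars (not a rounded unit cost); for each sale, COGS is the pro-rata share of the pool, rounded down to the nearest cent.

After Apr 1: 295 on hand, pool $2,345.25 (≈ $7.9500 each)
After Apr 8: 618 on hand, pool $5,123.05 (≈ $8.2897 each)
Apr 10, sell 70: 70/618 × $5,123.05 → $580.28
After Apr 14: 881 on hand, pool $8,255.72 (≈ $9.3709 each)
Ending inventory (cost pool remaining) = $8,255.72

COGS = $580.28; ending inventory = $8,255.72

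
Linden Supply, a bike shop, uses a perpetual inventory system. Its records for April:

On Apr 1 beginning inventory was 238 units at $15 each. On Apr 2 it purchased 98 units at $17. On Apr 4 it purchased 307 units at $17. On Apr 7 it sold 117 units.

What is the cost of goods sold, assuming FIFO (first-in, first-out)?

COGS = $1,755

Apr 7, 117 sold [FIFO — oldest first]: 117 @ $15 = $1,755
Ending inventory: 121 @ $15 + 98 @ $17 + 307 @ $17 = $8,700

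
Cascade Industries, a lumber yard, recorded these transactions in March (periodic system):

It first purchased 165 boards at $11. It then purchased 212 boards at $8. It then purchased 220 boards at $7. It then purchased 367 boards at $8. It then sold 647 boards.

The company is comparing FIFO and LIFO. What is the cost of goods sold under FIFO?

FIFO COGS: 165 @ $11 + 212 @ $8 + 220 @ $7 + 50 @ $8 = $5,451
LIFO COGS: 367 @ $8 + 220 @ $7 + 60 @ $8 = $4,956

COGS = $5,451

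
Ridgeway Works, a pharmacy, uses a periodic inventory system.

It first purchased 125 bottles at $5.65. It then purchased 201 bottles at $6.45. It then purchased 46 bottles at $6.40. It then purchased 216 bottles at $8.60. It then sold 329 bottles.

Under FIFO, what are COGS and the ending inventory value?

COGS = $2,021.90; ending inventory = $2,132.80

Sale 1 (329) [FIFO — oldest first]: 125 @ $5.65 + 201 @ $6.45 + 3 @ $6.40 = $2,021.90
Ending inventory: 43 @ $6.40 + 216 @ $8.60 = $2,132.80
Check: goods available $4,154.70 = COGS $2,021.90 + ending $2,132.80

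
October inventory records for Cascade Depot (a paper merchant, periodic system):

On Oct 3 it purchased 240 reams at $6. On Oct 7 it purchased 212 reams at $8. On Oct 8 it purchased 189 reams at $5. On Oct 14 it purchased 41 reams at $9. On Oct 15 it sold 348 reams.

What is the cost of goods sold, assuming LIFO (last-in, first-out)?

COGS = $2,258

Oct 15, 348 sold [LIFO — newest first]: 41 @ $9 + 189 @ $5 + 118 @ $8 = $2,258
Ending inventory: 240 @ $6 + 94 @ $8 = $2,192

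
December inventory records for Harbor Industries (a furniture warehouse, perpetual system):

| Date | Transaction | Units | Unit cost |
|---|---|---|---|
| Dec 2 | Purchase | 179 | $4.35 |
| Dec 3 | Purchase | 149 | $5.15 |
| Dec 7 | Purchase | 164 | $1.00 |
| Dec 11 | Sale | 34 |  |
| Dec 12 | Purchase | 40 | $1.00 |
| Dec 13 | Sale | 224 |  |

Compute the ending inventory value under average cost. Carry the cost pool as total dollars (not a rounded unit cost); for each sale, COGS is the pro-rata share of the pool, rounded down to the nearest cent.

After Dec 2: 179 on hand, pool $778.65 (≈ $4.3500 each)
After Dec 3: 328 on hand, pool $1,546.00 (≈ $4.7134 each)
After Dec 7: 492 on hand, pool $1,710.00 (≈ $3.4756 each)
Dec 11, sell 34: 34/492 × $1,710.00 → $118.17
After Dec 12: 498 on hand, pool $1,631.83 (≈ $3.2768 each)
Dec 13, sell 224: 224/498 × $1,631.83 → $733.99
Total COGS = $118.17 + $733.99 = $852.16
Ending inventory (cost pool remaining) = $897.84
Check: goods available $1,750.00 = COGS $852.16 + ending $897.84

Ending inventory = $897.84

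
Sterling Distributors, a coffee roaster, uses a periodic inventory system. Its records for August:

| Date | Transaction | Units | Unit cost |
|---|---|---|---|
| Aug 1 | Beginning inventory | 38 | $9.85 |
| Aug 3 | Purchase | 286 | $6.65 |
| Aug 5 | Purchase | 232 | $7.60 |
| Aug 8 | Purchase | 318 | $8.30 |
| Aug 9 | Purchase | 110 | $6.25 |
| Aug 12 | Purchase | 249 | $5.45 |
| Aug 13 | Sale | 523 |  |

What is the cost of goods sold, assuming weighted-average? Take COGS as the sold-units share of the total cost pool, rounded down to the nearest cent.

COGS = $3,700.17

Aug 13, sell 523: 523/1233 × $8,723.35 → $3,700.17
Ending inventory (cost pool remaining) = $5,023.18
Check: goods available $8,723.35 = COGS $3,700.17 + ending $5,023.18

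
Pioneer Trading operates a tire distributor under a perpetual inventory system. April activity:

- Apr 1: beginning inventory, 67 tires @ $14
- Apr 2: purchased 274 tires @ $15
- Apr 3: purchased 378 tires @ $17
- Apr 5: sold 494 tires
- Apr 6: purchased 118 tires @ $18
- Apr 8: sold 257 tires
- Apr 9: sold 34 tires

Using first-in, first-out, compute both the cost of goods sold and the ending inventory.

COGS = $12,662; ending inventory = $936

Apr 5, 494 sold [FIFO — oldest first]: 67 @ $14 + 274 @ $15 + 153 @ $17 = $7,649
Apr 8, 257 sold [FIFO — oldest first]: 225 @ $17 + 32 @ $18 = $4,401
Apr 9, 34 sold [FIFO — oldest first]: 34 @ $18 = $612
Total COGS = $7,649 + $4,401 + $612 = $12,662
Ending inventory: 52 @ $18 = $936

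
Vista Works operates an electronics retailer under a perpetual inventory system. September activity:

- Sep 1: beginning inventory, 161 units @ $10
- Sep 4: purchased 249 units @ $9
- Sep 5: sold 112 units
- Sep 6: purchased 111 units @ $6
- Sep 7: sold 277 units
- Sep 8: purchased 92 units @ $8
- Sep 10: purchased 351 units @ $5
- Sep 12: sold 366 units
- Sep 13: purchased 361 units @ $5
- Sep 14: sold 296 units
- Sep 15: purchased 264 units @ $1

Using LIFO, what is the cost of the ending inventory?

Sep 5, 112 sold [LIFO — newest first]: 112 @ $9 = $1,008
Sep 7, 277 sold [LIFO — newest first]: 111 @ $6 + 137 @ $9 + 29 @ $10 = $2,189
Sep 12, 366 sold [LIFO — newest first]: 351 @ $5 + 15 @ $8 = $1,875
Sep 14, 296 sold [LIFO — newest first]: 296 @ $5 = $1,480
Total COGS = $1,008 + $2,189 + $1,875 + $1,480 = $6,552
Ending inventory: 132 @ $10 + 77 @ $8 + 65 @ $5 + 264 @ $1 = $2,525
Check: goods available $9,077 = COGS $6,552 + ending $2,525

Ending inventory = $2,525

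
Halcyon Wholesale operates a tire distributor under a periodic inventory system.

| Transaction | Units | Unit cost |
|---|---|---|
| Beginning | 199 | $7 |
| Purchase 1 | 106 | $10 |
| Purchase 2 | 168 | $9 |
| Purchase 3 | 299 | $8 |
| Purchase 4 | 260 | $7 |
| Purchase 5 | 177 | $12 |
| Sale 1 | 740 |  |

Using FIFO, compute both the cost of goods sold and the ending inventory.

COGS = $6,101; ending inventory = $4,200

Sale 1 (740) [FIFO — oldest first]: 199 @ $7 + 106 @ $10 + 168 @ $9 + 267 @ $8 = $6,101
Ending inventory: 32 @ $8 + 260 @ $7 + 177 @ $12 = $4,200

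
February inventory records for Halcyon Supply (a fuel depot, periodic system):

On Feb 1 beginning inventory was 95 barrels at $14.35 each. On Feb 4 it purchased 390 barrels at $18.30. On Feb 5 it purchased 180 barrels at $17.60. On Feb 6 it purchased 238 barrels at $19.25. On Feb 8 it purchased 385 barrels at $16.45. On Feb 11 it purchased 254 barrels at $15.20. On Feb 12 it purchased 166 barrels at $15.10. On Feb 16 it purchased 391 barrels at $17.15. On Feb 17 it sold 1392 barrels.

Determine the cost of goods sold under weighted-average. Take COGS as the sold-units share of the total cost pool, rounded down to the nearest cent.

Feb 17, sell 1392: 1392/2099 × $35,656.05 → $23,646.12
Ending inventory (cost pool remaining) = $12,009.93

COGS = $23,646.12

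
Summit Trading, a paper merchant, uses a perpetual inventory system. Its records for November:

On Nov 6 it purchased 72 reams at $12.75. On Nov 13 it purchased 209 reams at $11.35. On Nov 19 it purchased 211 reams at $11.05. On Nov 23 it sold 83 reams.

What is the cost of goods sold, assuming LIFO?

COGS = $917.15

Nov 23, 83 sold [LIFO — newest first]: 83 @ $11.05 = $917.15
Ending inventory: 72 @ $12.75 + 209 @ $11.35 + 128 @ $11.05 = $4,704.55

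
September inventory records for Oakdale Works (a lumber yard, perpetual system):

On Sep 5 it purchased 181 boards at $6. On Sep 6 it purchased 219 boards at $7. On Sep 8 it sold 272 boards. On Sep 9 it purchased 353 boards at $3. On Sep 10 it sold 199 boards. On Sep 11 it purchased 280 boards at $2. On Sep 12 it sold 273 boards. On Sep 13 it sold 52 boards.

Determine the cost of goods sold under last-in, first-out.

COGS = $3,143

Sep 8, 272 sold [LIFO — newest first]: 219 @ $7 + 53 @ $6 = $1,851
Sep 10, 199 sold [LIFO — newest first]: 199 @ $3 = $597
Sep 12, 273 sold [LIFO — newest first]: 273 @ $2 = $546
Sep 13, 52 sold [LIFO — newest first]: 7 @ $2 + 45 @ $3 = $149
Total COGS = $1,851 + $597 + $546 + $149 = $3,143
Ending inventory: 128 @ $6 + 109 @ $3 = $1,095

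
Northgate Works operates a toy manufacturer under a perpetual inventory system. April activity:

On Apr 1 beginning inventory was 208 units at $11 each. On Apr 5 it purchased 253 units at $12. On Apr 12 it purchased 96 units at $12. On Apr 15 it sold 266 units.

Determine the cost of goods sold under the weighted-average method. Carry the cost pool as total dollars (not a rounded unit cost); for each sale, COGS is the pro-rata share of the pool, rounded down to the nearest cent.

COGS = $3,092.66

After Apr 1: 208 on hand, pool $2,288.00 (≈ $11.0000 each)
After Apr 5: 461 on hand, pool $5,324.00 (≈ $11.5488 each)
After Apr 12: 557 on hand, pool $6,476.00 (≈ $11.6266 each)
Apr 15, sell 266: 266/557 × $6,476.00 → $3,092.66
Ending inventory (cost pool remaining) = $3,383.34
Check: goods available $6,476.00 = COGS $3,092.66 + ending $3,383.34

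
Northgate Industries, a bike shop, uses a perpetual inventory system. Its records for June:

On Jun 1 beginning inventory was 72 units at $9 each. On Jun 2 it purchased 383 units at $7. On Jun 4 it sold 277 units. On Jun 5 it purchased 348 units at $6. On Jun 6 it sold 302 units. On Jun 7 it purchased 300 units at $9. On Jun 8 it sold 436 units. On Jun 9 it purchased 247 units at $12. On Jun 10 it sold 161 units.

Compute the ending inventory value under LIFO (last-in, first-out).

Ending inventory = $1,792

Jun 4, 277 sold [LIFO — newest first]: 277 @ $7 = $1,939
Jun 6, 302 sold [LIFO — newest first]: 302 @ $6 = $1,812
Jun 8, 436 sold [LIFO — newest first]: 300 @ $9 + 46 @ $6 + 90 @ $7 = $3,606
Jun 10, 161 sold [LIFO — newest first]: 161 @ $12 = $1,932
Total COGS = $1,939 + $1,812 + $3,606 + $1,932 = $9,289
Ending inventory: 72 @ $9 + 16 @ $7 + 86 @ $12 = $1,792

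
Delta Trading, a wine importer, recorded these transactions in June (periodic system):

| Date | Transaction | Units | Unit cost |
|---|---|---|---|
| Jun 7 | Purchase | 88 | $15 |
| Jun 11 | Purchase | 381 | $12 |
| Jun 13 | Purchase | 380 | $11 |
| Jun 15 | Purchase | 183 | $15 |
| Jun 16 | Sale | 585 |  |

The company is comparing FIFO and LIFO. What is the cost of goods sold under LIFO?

FIFO COGS: 88 @ $15 + 381 @ $12 + 116 @ $11 = $7,168
LIFO COGS: 183 @ $15 + 380 @ $11 + 22 @ $12 = $7,189

COGS = $7,189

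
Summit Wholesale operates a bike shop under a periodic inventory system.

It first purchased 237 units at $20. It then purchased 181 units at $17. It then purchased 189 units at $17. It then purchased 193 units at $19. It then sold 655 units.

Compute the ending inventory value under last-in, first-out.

Ending inventory = $2,900

Sale 1 (655) [LIFO — newest first]: 193 @ $19 + 189 @ $17 + 181 @ $17 + 92 @ $20 = $11,797
Ending inventory: 145 @ $20 = $2,900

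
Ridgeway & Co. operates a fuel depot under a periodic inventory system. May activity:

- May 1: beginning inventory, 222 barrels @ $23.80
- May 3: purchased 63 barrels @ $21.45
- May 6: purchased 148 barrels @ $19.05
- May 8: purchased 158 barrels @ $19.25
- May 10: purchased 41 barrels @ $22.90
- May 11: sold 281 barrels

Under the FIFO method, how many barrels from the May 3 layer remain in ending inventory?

May 11, 281 sold [FIFO — oldest first]: 222 @ $23.80 + 59 @ $21.45 = $6,549.15
Ending inventory: 4 @ $21.45 + 148 @ $19.05 + 158 @ $19.25 + 41 @ $22.90 = $6,885.60

4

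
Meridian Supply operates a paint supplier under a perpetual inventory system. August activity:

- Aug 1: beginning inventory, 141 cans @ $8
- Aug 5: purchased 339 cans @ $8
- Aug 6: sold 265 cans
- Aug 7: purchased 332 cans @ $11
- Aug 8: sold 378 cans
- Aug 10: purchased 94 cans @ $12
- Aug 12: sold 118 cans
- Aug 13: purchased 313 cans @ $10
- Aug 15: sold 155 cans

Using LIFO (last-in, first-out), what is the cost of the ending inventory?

Aug 6, 265 sold [LIFO — newest first]: 265 @ $8 = $2,120
Aug 8, 378 sold [LIFO — newest first]: 332 @ $11 + 46 @ $8 = $4,020
Aug 12, 118 sold [LIFO — newest first]: 94 @ $12 + 24 @ $8 = $1,320
Aug 15, 155 sold [LIFO — newest first]: 155 @ $10 = $1,550
Total COGS = $2,120 + $4,020 + $1,320 + $1,550 = $9,010
Ending inventory: 141 @ $8 + 4 @ $8 + 158 @ $10 = $2,740

Ending inventory = $2,740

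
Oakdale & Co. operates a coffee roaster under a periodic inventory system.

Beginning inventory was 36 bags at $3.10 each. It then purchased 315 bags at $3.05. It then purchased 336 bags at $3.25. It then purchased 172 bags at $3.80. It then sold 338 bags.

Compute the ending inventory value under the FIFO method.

Sale 1 (338) [FIFO — oldest first]: 36 @ $3.10 + 302 @ $3.05 = $1,032.70
Ending inventory: 13 @ $3.05 + 336 @ $3.25 + 172 @ $3.80 = $1,785.25

Ending inventory = $1,785.25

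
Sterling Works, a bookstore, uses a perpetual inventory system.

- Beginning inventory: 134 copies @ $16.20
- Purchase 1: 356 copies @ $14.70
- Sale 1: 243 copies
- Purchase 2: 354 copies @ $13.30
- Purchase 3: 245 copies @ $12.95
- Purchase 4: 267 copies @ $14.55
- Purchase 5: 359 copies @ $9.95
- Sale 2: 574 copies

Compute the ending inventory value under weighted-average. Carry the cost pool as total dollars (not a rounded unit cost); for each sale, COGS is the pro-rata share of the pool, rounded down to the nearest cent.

Ending inventory = $11,633.79

After Beginning: 134 on hand, pool $2,170.80 (≈ $16.2000 each)
After Purchase 1: 490 on hand, pool $7,404.00 (≈ $15.1102 each)
Sale 1, sell 243: 243/490 × $7,404.00 → $3,671.77
After Purchase 2: 601 on hand, pool $8,440.43 (≈ $14.0440 each)
After Purchase 3: 846 on hand, pool $11,613.18 (≈ $13.7272 each)
After Purchase 4: 1113 on hand, pool $15,498.03 (≈ $13.9246 each)
After Purchase 5: 1472 on hand, pool $19,070.08 (≈ $12.9552 each)
Sale 2, sell 574: 574/1472 × $19,070.08 → $7,436.29
Total COGS = $3,671.77 + $7,436.29 = $11,108.06
Ending inventory (cost pool remaining) = $11,633.79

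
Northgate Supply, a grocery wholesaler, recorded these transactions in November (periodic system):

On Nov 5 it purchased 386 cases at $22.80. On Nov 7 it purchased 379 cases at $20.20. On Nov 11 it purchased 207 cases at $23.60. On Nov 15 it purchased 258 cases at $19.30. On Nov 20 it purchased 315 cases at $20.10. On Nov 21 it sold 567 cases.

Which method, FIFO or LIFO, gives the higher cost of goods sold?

FIFO

FIFO COGS: 386 @ $22.80 + 181 @ $20.20 = $12,457.00
LIFO COGS: 315 @ $20.10 + 252 @ $19.30 = $11,195.10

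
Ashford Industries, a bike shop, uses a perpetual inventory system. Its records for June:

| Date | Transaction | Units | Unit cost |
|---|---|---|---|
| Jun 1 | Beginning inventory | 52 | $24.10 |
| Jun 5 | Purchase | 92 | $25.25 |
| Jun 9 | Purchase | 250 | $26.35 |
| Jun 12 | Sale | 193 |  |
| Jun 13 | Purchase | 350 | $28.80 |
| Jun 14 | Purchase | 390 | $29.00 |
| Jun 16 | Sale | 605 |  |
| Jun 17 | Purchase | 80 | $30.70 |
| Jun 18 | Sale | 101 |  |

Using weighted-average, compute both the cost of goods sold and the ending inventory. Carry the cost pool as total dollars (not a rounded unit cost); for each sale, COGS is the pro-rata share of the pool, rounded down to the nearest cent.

After Jun 1: 52 on hand, pool $1,253.20 (≈ $24.1000 each)
After Jun 5: 144 on hand, pool $3,576.20 (≈ $24.8347 each)
After Jun 9: 394 on hand, pool $10,163.70 (≈ $25.7962 each)
Jun 12, sell 193: 193/394 × $10,163.70 → $4,978.66
After Jun 13: 551 on hand, pool $15,265.04 (≈ $27.7042 each)
After Jun 14: 941 on hand, pool $26,575.04 (≈ $28.2413 each)
Jun 16, sell 605: 605/941 × $26,575.04 → $17,085.97
After Jun 17: 416 on hand, pool $11,945.07 (≈ $28.7141 each)
Jun 18, sell 101: 101/416 × $11,945.07 → $2,900.12
Total COGS = $4,978.66 + $17,085.97 + $2,900.12 = $24,964.75
Ending inventory (cost pool remaining) = $9,044.95

COGS = $24,964.75; ending inventory = $9,044.95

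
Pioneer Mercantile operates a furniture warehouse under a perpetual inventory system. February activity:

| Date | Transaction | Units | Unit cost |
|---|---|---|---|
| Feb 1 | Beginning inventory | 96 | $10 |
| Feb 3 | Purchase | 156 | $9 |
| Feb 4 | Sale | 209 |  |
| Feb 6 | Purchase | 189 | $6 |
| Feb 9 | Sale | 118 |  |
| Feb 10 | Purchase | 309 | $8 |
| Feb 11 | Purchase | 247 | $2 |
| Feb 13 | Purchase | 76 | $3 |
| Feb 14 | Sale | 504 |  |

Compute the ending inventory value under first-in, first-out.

Feb 4, 209 sold [FIFO — oldest first]: 96 @ $10 + 113 @ $9 = $1,977
Feb 9, 118 sold [FIFO — oldest first]: 43 @ $9 + 75 @ $6 = $837
Feb 14, 504 sold [FIFO — oldest first]: 114 @ $6 + 309 @ $8 + 81 @ $2 = $3,318
Total COGS = $1,977 + $837 + $3,318 = $6,132
Ending inventory: 166 @ $2 + 76 @ $3 = $560

Ending inventory = $560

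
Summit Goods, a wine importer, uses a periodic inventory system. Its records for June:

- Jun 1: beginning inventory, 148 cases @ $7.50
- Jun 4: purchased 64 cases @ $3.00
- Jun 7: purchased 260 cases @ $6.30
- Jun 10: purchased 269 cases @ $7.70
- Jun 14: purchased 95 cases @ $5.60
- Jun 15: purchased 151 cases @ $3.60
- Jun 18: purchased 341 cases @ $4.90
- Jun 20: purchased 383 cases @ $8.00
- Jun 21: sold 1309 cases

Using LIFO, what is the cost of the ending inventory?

Jun 21, 1309 sold [LIFO — newest first]: 383 @ $8.00 + 341 @ $4.90 + 151 @ $3.60 + 95 @ $5.60 + 269 @ $7.70 + 70 @ $6.30 = $8,322.80
Ending inventory: 148 @ $7.50 + 64 @ $3.00 + 190 @ $6.30 = $2,499.00

Ending inventory = $2,499.00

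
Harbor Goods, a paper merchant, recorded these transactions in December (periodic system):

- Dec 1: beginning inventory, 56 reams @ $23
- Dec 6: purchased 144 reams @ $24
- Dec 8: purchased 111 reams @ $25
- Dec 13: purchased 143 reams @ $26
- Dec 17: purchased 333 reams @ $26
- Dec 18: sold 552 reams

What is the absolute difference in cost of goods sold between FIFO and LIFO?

$491

FIFO COGS: 56 @ $23 + 144 @ $24 + 111 @ $25 + 143 @ $26 + 98 @ $26 = $13,785
LIFO COGS: 333 @ $26 + 143 @ $26 + 76 @ $25 = $14,276
Difference = |$13,785 − $14,276| = $491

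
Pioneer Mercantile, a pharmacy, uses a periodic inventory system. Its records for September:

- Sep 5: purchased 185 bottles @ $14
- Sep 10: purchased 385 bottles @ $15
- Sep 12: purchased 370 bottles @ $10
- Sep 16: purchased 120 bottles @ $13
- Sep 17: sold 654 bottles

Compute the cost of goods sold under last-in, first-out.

Sep 17, 654 sold [LIFO — newest first]: 120 @ $13 + 370 @ $10 + 164 @ $15 = $7,720
Ending inventory: 185 @ $14 + 221 @ $15 = $5,905
Check: goods available $13,625 = COGS $7,720 + ending $5,905

COGS = $7,720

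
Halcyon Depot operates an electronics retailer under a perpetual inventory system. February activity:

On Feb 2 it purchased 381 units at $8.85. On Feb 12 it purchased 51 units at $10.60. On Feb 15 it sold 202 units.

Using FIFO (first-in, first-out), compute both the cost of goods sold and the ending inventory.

COGS = $1,787.70; ending inventory = $2,124.75

Feb 15, 202 sold [FIFO — oldest first]: 202 @ $8.85 = $1,787.70
Ending inventory: 179 @ $8.85 + 51 @ $10.60 = $2,124.75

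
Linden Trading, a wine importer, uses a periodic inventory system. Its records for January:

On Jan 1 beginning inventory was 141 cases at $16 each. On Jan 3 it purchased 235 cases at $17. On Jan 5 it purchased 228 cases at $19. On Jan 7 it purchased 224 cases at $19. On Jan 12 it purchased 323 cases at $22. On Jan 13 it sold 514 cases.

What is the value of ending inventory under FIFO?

Jan 13, 514 sold [FIFO — oldest first]: 141 @ $16 + 235 @ $17 + 138 @ $19 = $8,873
Ending inventory: 90 @ $19 + 224 @ $19 + 323 @ $22 = $13,072
Check: goods available $21,945 = COGS $8,873 + ending $13,072

Ending inventory = $13,072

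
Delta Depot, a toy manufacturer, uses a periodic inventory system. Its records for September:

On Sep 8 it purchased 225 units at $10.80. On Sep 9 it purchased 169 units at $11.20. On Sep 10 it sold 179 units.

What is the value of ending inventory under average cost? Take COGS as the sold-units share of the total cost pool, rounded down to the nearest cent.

Ending inventory = $2,358.89

Sep 10, sell 179: 179/394 × $4,322.80 → $1,963.91
Ending inventory (cost pool remaining) = $2,358.89
Check: goods available $4,322.80 = COGS $1,963.91 + ending $2,358.89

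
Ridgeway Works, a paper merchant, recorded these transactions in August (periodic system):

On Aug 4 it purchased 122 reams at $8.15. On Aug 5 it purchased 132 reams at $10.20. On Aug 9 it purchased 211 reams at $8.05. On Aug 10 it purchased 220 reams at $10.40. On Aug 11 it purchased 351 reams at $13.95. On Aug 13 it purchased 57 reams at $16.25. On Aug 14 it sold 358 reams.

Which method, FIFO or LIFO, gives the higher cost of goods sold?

LIFO

FIFO COGS: 122 @ $8.15 + 132 @ $10.20 + 104 @ $8.05 = $3,177.90
LIFO COGS: 57 @ $16.25 + 301 @ $13.95 = $5,125.20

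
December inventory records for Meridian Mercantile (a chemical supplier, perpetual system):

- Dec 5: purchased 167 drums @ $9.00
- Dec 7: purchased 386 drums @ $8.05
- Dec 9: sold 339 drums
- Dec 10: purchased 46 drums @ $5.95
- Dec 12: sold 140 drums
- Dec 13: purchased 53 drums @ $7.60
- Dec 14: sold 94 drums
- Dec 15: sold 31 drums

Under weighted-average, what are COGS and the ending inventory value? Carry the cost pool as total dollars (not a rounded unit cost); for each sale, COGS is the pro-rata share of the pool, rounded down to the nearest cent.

COGS = $4,911.51; ending inventory = $375.29

After Dec 5: 167 on hand, pool $1,503.00 (≈ $9.0000 each)
After Dec 7: 553 on hand, pool $4,610.30 (≈ $8.3369 each)
Dec 9, sell 339: 339/553 × $4,610.30 → $2,826.20
After Dec 10: 260 on hand, pool $2,057.80 (≈ $7.9146 each)
Dec 12, sell 140: 140/260 × $2,057.80 → $1,108.04
After Dec 13: 173 on hand, pool $1,352.56 (≈ $7.8183 each)
Dec 14, sell 94: 94/173 × $1,352.56 → $734.91
Dec 15, sell 31: 31/79 × $617.65 → $242.36
Total COGS = $2,826.20 + $1,108.04 + $734.91 + $242.36 = $4,911.51
Ending inventory (cost pool remaining) = $375.29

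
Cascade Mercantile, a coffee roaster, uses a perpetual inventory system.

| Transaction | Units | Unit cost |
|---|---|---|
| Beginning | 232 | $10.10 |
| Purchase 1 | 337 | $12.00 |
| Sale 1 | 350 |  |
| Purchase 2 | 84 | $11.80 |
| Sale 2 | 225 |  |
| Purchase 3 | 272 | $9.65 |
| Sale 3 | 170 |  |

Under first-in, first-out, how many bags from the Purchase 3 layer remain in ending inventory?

180

Sale 1 (350) [FIFO — oldest first]: 232 @ $10.10 + 118 @ $12.00 = $3,759.20
Sale 2 (225) [FIFO — oldest first]: 219 @ $12.00 + 6 @ $11.80 = $2,698.80
Sale 3 (170) [FIFO — oldest first]: 78 @ $11.80 + 92 @ $9.65 = $1,808.20
Total COGS = $3,759.20 + $2,698.80 + $1,808.20 = $8,266.20
Ending inventory: 180 @ $9.65 = $1,737.00
Check: goods available $10,003.20 = COGS $8,266.20 + ending $1,737.00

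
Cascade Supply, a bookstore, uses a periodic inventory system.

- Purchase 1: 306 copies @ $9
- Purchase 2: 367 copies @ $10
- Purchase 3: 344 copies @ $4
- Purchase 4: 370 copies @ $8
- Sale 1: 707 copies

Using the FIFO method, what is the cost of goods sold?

COGS = $6,560

Sale 1 (707) [FIFO — oldest first]: 306 @ $9 + 367 @ $10 + 34 @ $4 = $6,560
Ending inventory: 310 @ $4 + 370 @ $8 = $4,200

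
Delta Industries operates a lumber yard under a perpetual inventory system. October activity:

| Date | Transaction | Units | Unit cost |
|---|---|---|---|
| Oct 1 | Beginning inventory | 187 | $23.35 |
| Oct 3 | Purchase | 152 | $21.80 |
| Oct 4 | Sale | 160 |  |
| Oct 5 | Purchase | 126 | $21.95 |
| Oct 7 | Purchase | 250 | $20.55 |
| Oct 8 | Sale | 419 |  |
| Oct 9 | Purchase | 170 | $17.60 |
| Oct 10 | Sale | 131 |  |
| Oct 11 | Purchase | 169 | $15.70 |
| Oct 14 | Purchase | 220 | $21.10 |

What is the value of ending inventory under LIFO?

Oct 4, 160 sold [LIFO — newest first]: 152 @ $21.80 + 8 @ $23.35 = $3,500.40
Oct 8, 419 sold [LIFO — newest first]: 250 @ $20.55 + 126 @ $21.95 + 43 @ $23.35 = $8,907.25
Oct 10, 131 sold [LIFO — newest first]: 131 @ $17.60 = $2,305.60
Total COGS = $3,500.40 + $8,907.25 + $2,305.60 = $14,713.25
Ending inventory: 136 @ $23.35 + 39 @ $17.60 + 169 @ $15.70 + 220 @ $21.10 = $11,157.30

Ending inventory = $11,157.30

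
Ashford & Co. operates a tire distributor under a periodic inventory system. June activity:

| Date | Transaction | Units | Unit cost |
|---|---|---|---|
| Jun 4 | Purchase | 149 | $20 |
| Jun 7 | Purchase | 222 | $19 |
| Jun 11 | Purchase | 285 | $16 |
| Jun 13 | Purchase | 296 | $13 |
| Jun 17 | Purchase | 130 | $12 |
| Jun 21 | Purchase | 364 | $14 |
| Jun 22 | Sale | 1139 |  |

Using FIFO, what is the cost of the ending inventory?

Jun 22, 1139 sold [FIFO — oldest first]: 149 @ $20 + 222 @ $19 + 285 @ $16 + 296 @ $13 + 130 @ $12 + 57 @ $14 = $17,964
Ending inventory: 307 @ $14 = $4,298
Check: goods available $22,262 = COGS $17,964 + ending $4,298

Ending inventory = $4,298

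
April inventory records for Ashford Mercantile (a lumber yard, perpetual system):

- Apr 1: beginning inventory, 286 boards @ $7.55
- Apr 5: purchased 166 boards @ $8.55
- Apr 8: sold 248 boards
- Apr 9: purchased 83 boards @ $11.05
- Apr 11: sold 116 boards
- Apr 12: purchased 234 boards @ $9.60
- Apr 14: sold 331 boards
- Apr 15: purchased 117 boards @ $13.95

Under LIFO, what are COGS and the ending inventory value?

Apr 8, 248 sold [LIFO — newest first]: 166 @ $8.55 + 82 @ $7.55 = $2,038.40
Apr 11, 116 sold [LIFO — newest first]: 83 @ $11.05 + 33 @ $7.55 = $1,166.30
Apr 14, 331 sold [LIFO — newest first]: 234 @ $9.60 + 97 @ $7.55 = $2,978.75
Total COGS = $2,038.40 + $1,166.30 + $2,978.75 = $6,183.45
Ending inventory: 74 @ $7.55 + 117 @ $13.95 = $2,190.85
Check: goods available $8,374.30 = COGS $6,183.45 + ending $2,190.85

COGS = $6,183.45; ending inventory = $2,190.85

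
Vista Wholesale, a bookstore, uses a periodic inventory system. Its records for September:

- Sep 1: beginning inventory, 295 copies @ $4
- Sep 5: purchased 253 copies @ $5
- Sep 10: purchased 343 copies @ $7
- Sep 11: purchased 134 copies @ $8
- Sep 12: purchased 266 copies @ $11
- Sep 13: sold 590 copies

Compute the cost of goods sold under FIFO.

COGS = $2,739

Sep 13, 590 sold [FIFO — oldest first]: 295 @ $4 + 253 @ $5 + 42 @ $7 = $2,739
Ending inventory: 301 @ $7 + 134 @ $8 + 266 @ $11 = $6,105
Check: goods available $8,844 = COGS $2,739 + ending $6,105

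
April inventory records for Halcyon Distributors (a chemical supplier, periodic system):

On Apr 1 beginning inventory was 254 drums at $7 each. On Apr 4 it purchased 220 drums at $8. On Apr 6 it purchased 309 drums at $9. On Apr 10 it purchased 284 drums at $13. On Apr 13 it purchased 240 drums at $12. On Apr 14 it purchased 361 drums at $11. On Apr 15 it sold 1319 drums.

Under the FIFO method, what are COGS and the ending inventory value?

Apr 15, 1319 sold [FIFO — oldest first]: 254 @ $7 + 220 @ $8 + 309 @ $9 + 284 @ $13 + 240 @ $12 + 12 @ $11 = $13,023
Ending inventory: 349 @ $11 = $3,839
Check: goods available $16,862 = COGS $13,023 + ending $3,839

COGS = $13,023; ending inventory = $3,839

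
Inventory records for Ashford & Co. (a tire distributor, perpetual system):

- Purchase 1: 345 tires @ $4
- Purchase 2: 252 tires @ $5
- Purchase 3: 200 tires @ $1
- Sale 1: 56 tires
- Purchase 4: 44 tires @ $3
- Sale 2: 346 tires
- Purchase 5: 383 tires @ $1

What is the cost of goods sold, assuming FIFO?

Sale 1 (56) [FIFO — oldest first]: 56 @ $4 = $224
Sale 2 (346) [FIFO — oldest first]: 289 @ $4 + 57 @ $5 = $1,441
Total COGS = $224 + $1,441 = $1,665
Ending inventory: 195 @ $5 + 200 @ $1 + 44 @ $3 + 383 @ $1 = $1,690

COGS = $1,665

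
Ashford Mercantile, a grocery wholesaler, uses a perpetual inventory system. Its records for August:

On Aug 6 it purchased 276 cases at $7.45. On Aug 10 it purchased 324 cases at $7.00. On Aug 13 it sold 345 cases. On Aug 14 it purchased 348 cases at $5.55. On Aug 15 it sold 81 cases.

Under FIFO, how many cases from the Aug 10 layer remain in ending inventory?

Aug 13, 345 sold [FIFO — oldest first]: 276 @ $7.45 + 69 @ $7.00 = $2,539.20
Aug 15, 81 sold [FIFO — oldest first]: 81 @ $7.00 = $567.00
Total COGS = $2,539.20 + $567.00 = $3,106.20
Ending inventory: 174 @ $7.00 + 348 @ $5.55 = $3,149.40

174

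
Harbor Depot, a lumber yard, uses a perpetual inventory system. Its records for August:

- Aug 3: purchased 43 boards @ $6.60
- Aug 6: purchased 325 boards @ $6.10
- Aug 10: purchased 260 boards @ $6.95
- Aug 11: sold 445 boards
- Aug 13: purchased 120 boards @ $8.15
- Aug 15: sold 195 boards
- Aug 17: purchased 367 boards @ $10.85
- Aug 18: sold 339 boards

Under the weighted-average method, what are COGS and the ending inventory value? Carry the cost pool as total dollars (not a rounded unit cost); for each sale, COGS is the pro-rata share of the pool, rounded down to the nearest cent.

COGS = $7,672.21; ending inventory = $1,361.04

After Aug 3: 43 on hand, pool $283.80 (≈ $6.6000 each)
After Aug 6: 368 on hand, pool $2,266.30 (≈ $6.1584 each)
After Aug 10: 628 on hand, pool $4,073.30 (≈ $6.4861 each)
Aug 11, sell 445: 445/628 × $4,073.30 → $2,886.33
After Aug 13: 303 on hand, pool $2,164.97 (≈ $7.1451 each)
Aug 15, sell 195: 195/303 × $2,164.97 → $1,393.29
After Aug 17: 475 on hand, pool $4,753.63 (≈ $10.0076 each)
Aug 18, sell 339: 339/475 × $4,753.63 → $3,392.59
Total COGS = $2,886.33 + $1,393.29 + $3,392.59 = $7,672.21
Ending inventory (cost pool remaining) = $1,361.04
Check: goods available $9,033.25 = COGS $7,672.21 + ending $1,361.04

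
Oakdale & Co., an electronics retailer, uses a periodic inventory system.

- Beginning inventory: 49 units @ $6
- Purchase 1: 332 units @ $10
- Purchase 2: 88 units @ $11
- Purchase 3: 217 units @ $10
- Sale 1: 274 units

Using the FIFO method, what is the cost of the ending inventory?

Sale 1 (274) [FIFO — oldest first]: 49 @ $6 + 225 @ $10 = $2,544
Ending inventory: 107 @ $10 + 88 @ $11 + 217 @ $10 = $4,208

Ending inventory = $4,208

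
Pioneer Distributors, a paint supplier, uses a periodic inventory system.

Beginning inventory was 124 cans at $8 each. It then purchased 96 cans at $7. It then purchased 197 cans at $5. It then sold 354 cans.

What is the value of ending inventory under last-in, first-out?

Sale 1 (354) [LIFO — newest first]: 197 @ $5 + 96 @ $7 + 61 @ $8 = $2,145
Ending inventory: 63 @ $8 = $504
Check: goods available $2,649 = COGS $2,145 + ending $504

Ending inventory = $504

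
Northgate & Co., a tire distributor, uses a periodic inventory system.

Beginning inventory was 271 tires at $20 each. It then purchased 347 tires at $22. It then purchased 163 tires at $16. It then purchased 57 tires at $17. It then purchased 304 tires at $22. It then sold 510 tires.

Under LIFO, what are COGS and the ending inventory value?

COGS = $10,041; ending inventory = $13,278

Sale 1 (510) [LIFO — newest first]: 304 @ $22 + 57 @ $17 + 149 @ $16 = $10,041
Ending inventory: 271 @ $20 + 347 @ $22 + 14 @ $16 = $13,278
Check: goods available $23,319 = COGS $10,041 + ending $13,278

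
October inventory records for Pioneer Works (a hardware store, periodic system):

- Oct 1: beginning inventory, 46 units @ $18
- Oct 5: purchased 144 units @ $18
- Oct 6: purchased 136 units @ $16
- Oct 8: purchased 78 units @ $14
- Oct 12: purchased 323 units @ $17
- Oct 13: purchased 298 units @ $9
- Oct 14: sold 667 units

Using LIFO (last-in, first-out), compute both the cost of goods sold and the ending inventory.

COGS = $8,817; ending inventory = $6,044

Oct 14, 667 sold [LIFO — newest first]: 298 @ $9 + 323 @ $17 + 46 @ $14 = $8,817
Ending inventory: 46 @ $18 + 144 @ $18 + 136 @ $16 + 32 @ $14 = $6,044
Check: goods available $14,861 = COGS $8,817 + ending $6,044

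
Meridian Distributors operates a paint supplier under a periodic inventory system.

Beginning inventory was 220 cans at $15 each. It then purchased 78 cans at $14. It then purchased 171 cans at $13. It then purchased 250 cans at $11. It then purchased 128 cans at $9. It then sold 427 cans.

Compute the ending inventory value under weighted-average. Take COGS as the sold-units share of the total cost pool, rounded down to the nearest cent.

Ending inventory = $5,215.05

Sale 1, sell 427: 427/847 × $10,517.00 → $5,301.95
Ending inventory (cost pool remaining) = $5,215.05
Check: goods available $10,517.00 = COGS $5,301.95 + ending $5,215.05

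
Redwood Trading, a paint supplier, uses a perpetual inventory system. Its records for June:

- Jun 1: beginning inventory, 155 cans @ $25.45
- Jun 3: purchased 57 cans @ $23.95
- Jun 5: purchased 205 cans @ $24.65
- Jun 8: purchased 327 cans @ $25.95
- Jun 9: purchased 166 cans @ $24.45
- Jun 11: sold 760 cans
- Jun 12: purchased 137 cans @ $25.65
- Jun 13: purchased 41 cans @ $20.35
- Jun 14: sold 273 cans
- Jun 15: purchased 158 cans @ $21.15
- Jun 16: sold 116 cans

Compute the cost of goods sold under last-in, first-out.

Jun 11, 760 sold [LIFO — newest first]: 166 @ $24.45 + 327 @ $25.95 + 205 @ $24.65 + 57 @ $23.95 + 5 @ $25.45 = $19,090.00
Jun 14, 273 sold [LIFO — newest first]: 41 @ $20.35 + 137 @ $25.65 + 95 @ $25.45 = $6,766.15
Jun 16, 116 sold [LIFO — newest first]: 116 @ $21.15 = $2,453.40
Total COGS = $19,090.00 + $6,766.15 + $2,453.40 = $28,309.55
Ending inventory: 55 @ $25.45 + 42 @ $21.15 = $2,288.05

COGS = $28,309.55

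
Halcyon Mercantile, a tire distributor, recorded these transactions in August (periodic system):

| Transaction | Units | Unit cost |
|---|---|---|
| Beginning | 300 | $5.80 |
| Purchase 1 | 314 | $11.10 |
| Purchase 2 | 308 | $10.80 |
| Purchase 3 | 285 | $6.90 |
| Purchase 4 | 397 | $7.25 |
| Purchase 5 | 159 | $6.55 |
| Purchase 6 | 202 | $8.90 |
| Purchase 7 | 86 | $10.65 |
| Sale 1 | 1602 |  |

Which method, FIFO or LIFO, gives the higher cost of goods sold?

FIFO COGS: 300 @ $5.80 + 314 @ $11.10 + 308 @ $10.80 + 285 @ $6.90 + 395 @ $7.25 = $13,382.05
LIFO COGS: 86 @ $10.65 + 202 @ $8.90 + 159 @ $6.55 + 397 @ $7.25 + 285 @ $6.90 + 308 @ $10.80 + 165 @ $11.10 = $13,757.80

LIFO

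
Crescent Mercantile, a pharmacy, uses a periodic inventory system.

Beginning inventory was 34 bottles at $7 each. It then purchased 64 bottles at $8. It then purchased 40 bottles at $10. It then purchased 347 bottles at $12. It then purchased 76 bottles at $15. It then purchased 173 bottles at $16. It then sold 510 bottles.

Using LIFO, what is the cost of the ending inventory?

Sale 1 (510) [LIFO — newest first]: 173 @ $16 + 76 @ $15 + 261 @ $12 = $7,040
Ending inventory: 34 @ $7 + 64 @ $8 + 40 @ $10 + 86 @ $12 = $2,182

Ending inventory = $2,182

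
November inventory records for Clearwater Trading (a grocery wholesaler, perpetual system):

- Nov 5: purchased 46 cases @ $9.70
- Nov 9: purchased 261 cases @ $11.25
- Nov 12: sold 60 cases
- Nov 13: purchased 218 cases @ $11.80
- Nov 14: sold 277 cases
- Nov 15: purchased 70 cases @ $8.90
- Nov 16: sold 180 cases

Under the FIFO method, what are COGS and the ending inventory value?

COGS = $5,860.45; ending inventory = $717.40

Nov 12, 60 sold [FIFO — oldest first]: 46 @ $9.70 + 14 @ $11.25 = $603.70
Nov 14, 277 sold [FIFO — oldest first]: 247 @ $11.25 + 30 @ $11.80 = $3,132.75
Nov 16, 180 sold [FIFO — oldest first]: 180 @ $11.80 = $2,124.00
Total COGS = $603.70 + $3,132.75 + $2,124.00 = $5,860.45
Ending inventory: 8 @ $11.80 + 70 @ $8.90 = $717.40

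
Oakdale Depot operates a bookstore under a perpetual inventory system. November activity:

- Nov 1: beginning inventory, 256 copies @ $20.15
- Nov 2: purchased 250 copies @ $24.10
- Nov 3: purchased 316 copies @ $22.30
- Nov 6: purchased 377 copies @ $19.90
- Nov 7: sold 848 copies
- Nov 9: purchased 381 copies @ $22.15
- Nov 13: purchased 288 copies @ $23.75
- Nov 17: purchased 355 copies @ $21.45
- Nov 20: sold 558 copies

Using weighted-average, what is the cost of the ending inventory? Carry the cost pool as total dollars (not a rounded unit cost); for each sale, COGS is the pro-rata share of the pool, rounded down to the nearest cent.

Ending inventory = $18,079.14

After Nov 1: 256 on hand, pool $5,158.40 (≈ $20.1500 each)
After Nov 2: 506 on hand, pool $11,183.40 (≈ $22.1016 each)
After Nov 3: 822 on hand, pool $18,230.20 (≈ $22.1779 each)
After Nov 6: 1199 on hand, pool $25,732.50 (≈ $21.4616 each)
Nov 7, sell 848: 848/1199 × $25,732.50 → $18,199.46
After Nov 9: 732 on hand, pool $15,972.19 (≈ $21.8199 each)
After Nov 13: 1020 on hand, pool $22,812.19 (≈ $22.3649 each)
After Nov 17: 1375 on hand, pool $30,426.94 (≈ $22.1287 each)
Nov 20, sell 558: 558/1375 × $30,426.94 → $12,347.80
Total COGS = $18,199.46 + $12,347.80 = $30,547.26
Ending inventory (cost pool remaining) = $18,079.14
Check: goods available $48,626.40 = COGS $30,547.26 + ending $18,079.14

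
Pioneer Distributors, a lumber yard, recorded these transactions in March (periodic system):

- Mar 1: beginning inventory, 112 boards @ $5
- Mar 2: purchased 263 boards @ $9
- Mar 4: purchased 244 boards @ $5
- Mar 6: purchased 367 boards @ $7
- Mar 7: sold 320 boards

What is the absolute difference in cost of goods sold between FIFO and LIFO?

$192

FIFO COGS: 112 @ $5 + 208 @ $9 = $2,432
LIFO COGS: 320 @ $7 = $2,240
Difference = |$2,432 − $2,240| = $192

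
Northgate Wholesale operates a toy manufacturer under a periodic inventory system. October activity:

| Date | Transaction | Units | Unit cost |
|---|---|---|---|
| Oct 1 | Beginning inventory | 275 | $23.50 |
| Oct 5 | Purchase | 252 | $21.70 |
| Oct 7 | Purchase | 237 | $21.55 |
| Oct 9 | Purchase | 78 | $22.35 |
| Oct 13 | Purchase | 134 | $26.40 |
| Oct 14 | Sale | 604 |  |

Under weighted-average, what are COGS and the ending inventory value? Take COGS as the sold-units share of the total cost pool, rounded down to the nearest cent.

COGS = $13,812.26; ending inventory = $8,506.89

Oct 14, sell 604: 604/976 × $22,319.15 → $13,812.26
Ending inventory (cost pool remaining) = $8,506.89
Check: goods available $22,319.15 = COGS $13,812.26 + ending $8,506.89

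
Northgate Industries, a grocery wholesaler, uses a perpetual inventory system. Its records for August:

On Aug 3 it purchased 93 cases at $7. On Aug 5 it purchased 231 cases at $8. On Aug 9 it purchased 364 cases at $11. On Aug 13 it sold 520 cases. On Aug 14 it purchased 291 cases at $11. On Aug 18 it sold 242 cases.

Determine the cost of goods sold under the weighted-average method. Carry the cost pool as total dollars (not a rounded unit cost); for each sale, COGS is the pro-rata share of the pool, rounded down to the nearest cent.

COGS = $7,439.94

After Aug 3: 93 on hand, pool $651.00 (≈ $7.0000 each)
After Aug 5: 324 on hand, pool $2,499.00 (≈ $7.7130 each)
After Aug 9: 688 on hand, pool $6,503.00 (≈ $9.4520 each)
Aug 13, sell 520: 520/688 × $6,503.00 → $4,915.05
After Aug 14: 459 on hand, pool $4,788.95 (≈ $10.4334 each)
Aug 18, sell 242: 242/459 × $4,788.95 → $2,524.89
Total COGS = $4,915.05 + $2,524.89 = $7,439.94
Ending inventory (cost pool remaining) = $2,264.06
Check: goods available $9,704.00 = COGS $7,439.94 + ending $2,264.06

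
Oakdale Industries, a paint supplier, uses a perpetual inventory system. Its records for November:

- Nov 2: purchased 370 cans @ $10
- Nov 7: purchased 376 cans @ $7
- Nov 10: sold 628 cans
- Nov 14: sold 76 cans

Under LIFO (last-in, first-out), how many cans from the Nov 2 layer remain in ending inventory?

Nov 10, 628 sold [LIFO — newest first]: 376 @ $7 + 252 @ $10 = $5,152
Nov 14, 76 sold [LIFO — newest first]: 76 @ $10 = $760
Total COGS = $5,152 + $760 = $5,912
Ending inventory: 42 @ $10 = $420

42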